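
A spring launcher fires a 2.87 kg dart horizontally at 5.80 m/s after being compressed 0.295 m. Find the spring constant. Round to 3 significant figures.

k = 1110 N/m

½kx² = ½mv²
k = mv²/x² = (2.87)(5.80)²/(0.295)² = 1109 N/m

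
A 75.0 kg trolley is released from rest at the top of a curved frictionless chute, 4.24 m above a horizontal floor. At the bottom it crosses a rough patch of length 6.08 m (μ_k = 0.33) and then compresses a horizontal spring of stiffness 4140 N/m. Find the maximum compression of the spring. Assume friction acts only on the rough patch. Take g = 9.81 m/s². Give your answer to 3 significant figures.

x = 0.891 m

Initial energy: E₁ = mgh = (75.0)(9.81)(4.24) = 3119.6 J
Friction removes W_f = μ_k mg d = (0.33)(75.0)(9.81)(6.08) = 1476 J
Energy reaching the spring: E = 3119.6 − 1476 = 1643.4 J
At max compression ½kx² = E ⇒ x = √(2E/k) = √(2 × 1643.4/4140) = 0.8910 m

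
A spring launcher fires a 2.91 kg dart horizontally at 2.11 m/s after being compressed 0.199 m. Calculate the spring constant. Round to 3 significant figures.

Energy stored in the spring equals the launch KE: ½kx² = ½mv²
k = mv²/x² = (2.91)(2.11)²/(0.199)² = 327.2 N/m

k = 327 N/m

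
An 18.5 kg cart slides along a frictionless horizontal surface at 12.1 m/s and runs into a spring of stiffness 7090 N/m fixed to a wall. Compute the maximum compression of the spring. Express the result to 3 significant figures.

x = 0.618 m

At max compression the cart is momentarily at rest: ½mv² = ½kx²
x = v√(m/k) = 12.1 × √(18.5/7090) = 0.6181 m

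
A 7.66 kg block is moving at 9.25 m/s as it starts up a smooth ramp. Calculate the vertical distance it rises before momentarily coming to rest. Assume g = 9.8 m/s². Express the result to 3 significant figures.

Setting KE at the bottom equal to PE gained: ½mv² = mgh
h = v²/(2g) = 9.25²/(2 × 9.8) = 4.365 m

h = 4.37 m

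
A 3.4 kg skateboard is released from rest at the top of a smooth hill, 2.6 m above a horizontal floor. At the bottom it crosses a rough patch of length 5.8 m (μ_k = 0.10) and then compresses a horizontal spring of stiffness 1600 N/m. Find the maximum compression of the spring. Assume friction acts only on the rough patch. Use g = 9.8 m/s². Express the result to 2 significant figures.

x = 0.29 m

Initial energy: E₁ = mgh = (3.4)(9.8)(2.6) = 86.632 J
Friction removes W_f = μ_k mg d = (0.10)(3.4)(9.8)(5.8) = 19.33 J
Energy reaching the spring: E = 86.632 − 19.33 = 67.306 J
At max compression ½kx² = E ⇒ x = √(2E/k) = √(2 × 67.306/1600) = 0.2901 m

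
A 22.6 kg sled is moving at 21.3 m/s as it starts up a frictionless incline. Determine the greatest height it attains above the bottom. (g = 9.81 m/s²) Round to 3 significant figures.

Setting KE at the bottom equal to PE gained: ½mv² = mgh
h = v²/(2g) = 21.3²/(2 × 9.81) = 23.12 m

h = 23.1 m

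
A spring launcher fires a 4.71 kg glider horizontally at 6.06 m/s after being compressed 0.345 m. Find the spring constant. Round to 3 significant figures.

k = 1450 N/m

Energy stored in the spring equals the launch KE: ½kx² = ½mv²
k = mv²/x² = (4.71)(6.06)²/(0.345)² = 1453 N/m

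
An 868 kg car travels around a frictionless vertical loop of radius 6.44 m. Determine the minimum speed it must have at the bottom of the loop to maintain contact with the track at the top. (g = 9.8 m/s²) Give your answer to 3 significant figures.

v = 17.8 m/s

At the top: mg = mv_top²/r ⇒ v_top² = gr = 63.11 m²/s²
Energy from bottom to top (height 2r): ½mv_bot² = ½mv_top² + mg(2r)
v_bot² = gr + 4gr = 5gr = 315.6
v_bot = √(5gr) = 17.76 m/s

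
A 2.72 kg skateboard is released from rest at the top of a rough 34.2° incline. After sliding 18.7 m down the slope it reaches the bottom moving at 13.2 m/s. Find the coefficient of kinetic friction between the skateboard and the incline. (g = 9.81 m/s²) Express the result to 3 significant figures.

μ_k = 0.105

mgh = ½mv² + μ_k (mg cosθ) L, with h = L sinθ
mgL sinθ = 280.47 J; ½mv² = 236.97 J
W_f = 280.47 − 236.97 = 43.50 J
μ_k = W_f/(mg cosθ · L) = 43.50/(22.07 × 18.7) = 0.1054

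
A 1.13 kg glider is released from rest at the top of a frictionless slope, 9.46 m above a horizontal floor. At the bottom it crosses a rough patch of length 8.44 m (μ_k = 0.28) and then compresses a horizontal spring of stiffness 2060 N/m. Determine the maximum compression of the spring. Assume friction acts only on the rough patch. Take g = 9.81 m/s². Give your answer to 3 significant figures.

x = 0.276 m

Initial energy: E₁ = mgh = (1.13)(9.81)(9.46) = 104.87 J
Friction removes W_f = μ_k mg d = (0.28)(1.13)(9.81)(8.44) = 26.20 J
Energy reaching the spring: E = 104.87 − 26.20 = 78.670 J
At max compression ½kx² = E ⇒ x = √(2E/k) = √(2 × 78.670/2060) = 0.2764 m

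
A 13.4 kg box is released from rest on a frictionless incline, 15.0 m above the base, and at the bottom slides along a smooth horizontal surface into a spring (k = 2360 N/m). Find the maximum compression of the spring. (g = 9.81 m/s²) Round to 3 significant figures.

Gravitational PE at the top equals spring PE at max compression: mgh = ½kx²
x = √(2mgh/k) = √(2 × 13.4 × 9.81 × 15.0 / 2360) = 1.293 m

x = 1.29 m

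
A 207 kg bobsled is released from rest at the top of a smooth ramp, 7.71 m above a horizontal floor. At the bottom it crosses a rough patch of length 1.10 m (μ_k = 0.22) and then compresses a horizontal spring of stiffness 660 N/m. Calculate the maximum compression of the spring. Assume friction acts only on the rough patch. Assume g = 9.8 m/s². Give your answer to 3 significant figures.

x = 6.78 m

Initial energy: E₁ = mgh = (207)(9.8)(7.71) = 15641 J
Friction removes W_f = μ_k mg d = (0.22)(207)(9.8)(1.10) = 490.9 J
Energy reaching the spring: E = 15641 − 490.9 = 15150 J
At max compression ½kx² = E ⇒ x = √(2E/k) = √(2 × 15150/660) = 6.776 m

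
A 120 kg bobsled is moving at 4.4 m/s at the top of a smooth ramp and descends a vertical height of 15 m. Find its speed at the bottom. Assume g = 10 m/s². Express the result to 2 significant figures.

By conservation of mechanical energy, ½mv₀² + mgh = ½mv²
v² = v₀² + 2gh = (4.4)² + 2(10)(15) = 319.36
v = √319.36 = 17.87 m/s

v = 18 m/s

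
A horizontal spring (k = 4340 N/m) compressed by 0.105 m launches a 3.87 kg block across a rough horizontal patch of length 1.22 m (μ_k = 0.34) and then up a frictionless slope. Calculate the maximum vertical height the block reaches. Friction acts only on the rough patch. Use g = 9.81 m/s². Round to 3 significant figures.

h = 0.215 m

Spring energy: E₀ = ½kx² = ½(4340)(0.105)² = 23.924 J
Friction: W_f = μ_k mg d = (0.34)(3.87)(9.81)(1.22) = 15.75 J
Energy at base of ramp: E = 23.924 − 15.75 = 8.1765 J
At max height all remaining energy is PE: mgh = E ⇒ h = E/(mg) = 8.1765/(3.87 × 9.81) = 0.2154 m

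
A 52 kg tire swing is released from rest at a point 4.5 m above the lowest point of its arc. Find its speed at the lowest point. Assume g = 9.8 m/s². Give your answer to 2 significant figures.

By conservation of mechanical energy, mgh = ½mv²
v = √(2gh) = √(2 × 9.8 × 4.5) = √88.200 = 9.391 m/s

v = 9.4 m/s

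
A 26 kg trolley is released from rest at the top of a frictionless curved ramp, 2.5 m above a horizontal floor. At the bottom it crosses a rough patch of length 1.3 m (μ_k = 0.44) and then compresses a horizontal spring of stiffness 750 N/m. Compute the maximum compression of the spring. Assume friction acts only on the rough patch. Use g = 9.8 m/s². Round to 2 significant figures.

Initial energy: E₁ = mgh = (26)(9.8)(2.5) = 637.00 J
Friction removes W_f = μ_k mg d = (0.44)(26)(9.8)(1.3) = 145.7 J
Energy reaching the spring: E = 637.00 − 145.7 = 491.25 J
At max compression ½kx² = E ⇒ x = √(2E/k) = √(2 × 491.25/750) = 1.145 m

x = 1.1 m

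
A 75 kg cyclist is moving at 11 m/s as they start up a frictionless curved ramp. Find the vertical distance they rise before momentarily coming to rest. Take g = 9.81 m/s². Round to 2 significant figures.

h = 6.2 m

By energy conservation, ½mv² = mgh
h = v²/(2g) = 11²/(2 × 9.81) = 6.167 m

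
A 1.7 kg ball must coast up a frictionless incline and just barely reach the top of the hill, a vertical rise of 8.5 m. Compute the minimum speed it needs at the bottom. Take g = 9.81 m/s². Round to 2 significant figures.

v = 13 m/s

At the top it is momentarily at rest, so all KE converts to PE: ½mv² = mgh
v = √(2gh) = √(2 × 9.81 × 8.5) = 12.91 m/s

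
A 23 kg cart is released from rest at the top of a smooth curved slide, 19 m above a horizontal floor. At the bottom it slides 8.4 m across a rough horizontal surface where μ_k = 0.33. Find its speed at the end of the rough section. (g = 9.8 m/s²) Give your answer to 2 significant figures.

v = 18 m/s

Energy at the top = energy at the end + work done against friction:
mgh = ½mv² + μ_k m g d
W_f = μ_k mg d = (0.33)(23)(9.8)(8.4) = 624.8 J
½mv² = mgh − W_f = 4282.6 − 624.8 = 3657.8 J
v = √(2 × 3657.8/23) = 17.83 m/s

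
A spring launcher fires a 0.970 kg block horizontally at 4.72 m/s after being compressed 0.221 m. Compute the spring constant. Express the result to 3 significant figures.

k = 442 N/m

Energy stored in the spring equals the launch KE: ½kx² = ½mv²
k = mv²/x² = (0.970)(4.72)²/(0.221)² = 442.5 N/m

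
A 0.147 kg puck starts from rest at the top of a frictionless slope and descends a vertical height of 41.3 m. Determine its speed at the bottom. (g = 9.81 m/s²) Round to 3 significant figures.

By conservation of mechanical energy, mgh = ½mv²
v = √(2gh) = √(2 × 9.81 × 41.3) = √810.31 = 28.47 m/s

v = 28.5 m/s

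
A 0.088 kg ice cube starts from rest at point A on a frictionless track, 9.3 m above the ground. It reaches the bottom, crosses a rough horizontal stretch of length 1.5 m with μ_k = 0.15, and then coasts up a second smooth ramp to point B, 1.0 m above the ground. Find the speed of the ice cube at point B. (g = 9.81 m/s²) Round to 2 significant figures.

Energy at A: mgh₁ = (0.088)(9.81)(9.3) = 8.0285 J
Friction loss: W_f = μ_k mg d = 0.1942 J
At B: ½mv² + mgh₂ = mgh₁ − W_f
½mv² = 8.0285 − 0.1942 − 0.86328 = 6.9710 J
v = √(2 × 6.9710/0.088) = 12.59 m/s

v = 13 m/s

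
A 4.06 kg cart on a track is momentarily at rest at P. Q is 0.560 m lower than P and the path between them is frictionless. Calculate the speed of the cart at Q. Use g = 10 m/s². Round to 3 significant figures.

v = 3.35 m/s

Energy conservation between the two points: mgh = ½mv²
v = √(2gh) = √(2 × 10 × 0.560) = √11.200 = 3.347 m/s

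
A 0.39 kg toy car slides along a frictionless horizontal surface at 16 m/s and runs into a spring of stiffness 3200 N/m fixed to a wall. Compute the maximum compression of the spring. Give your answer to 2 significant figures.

x = 0.18 m

Conservation of energy between contact and max compression: ½mv² = ½kx²
x = v√(m/k) = 16 × √(0.39/3200) = 0.1766 m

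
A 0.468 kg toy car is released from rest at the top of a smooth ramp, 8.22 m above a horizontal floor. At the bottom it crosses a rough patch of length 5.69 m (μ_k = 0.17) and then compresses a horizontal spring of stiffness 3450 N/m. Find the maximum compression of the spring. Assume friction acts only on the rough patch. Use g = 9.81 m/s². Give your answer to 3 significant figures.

x = 0.139 m

Initial energy: E₁ = mgh = (0.468)(9.81)(8.22) = 37.739 J
Friction removes W_f = μ_k mg d = (0.17)(0.468)(9.81)(5.69) = 4.441 J
Energy reaching the spring: E = 37.739 − 4.441 = 33.298 J
At max compression ½kx² = E ⇒ x = √(2E/k) = √(2 × 33.298/3450) = 0.1389 m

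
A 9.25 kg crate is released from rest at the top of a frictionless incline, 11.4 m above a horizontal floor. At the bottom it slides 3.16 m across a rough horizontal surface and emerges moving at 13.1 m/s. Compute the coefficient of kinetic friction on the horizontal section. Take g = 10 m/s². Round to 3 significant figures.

μ_k = 0.892

Applying the work–energy principle:
mgh = ½mv² + μ_k m g d
mgh = 1054.5 J; ½mv² = 793.70 J
W_f = 1054.5 − 793.70 = 260.8 J
μ_k = W_f/(mg·d) = 260.8/(92.50 × 3.16) = 0.8922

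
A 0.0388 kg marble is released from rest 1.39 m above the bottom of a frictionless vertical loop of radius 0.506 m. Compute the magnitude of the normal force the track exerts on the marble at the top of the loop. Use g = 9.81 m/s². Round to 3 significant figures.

N = 0.188 N

Energy from release to top (height 2r): mgh = ½mv_top² + mg(2r)
v_top² = 2g(h − 2r) = 2(9.81)(1.39 − 1.012) = 7.4164 m²/s²
At the top, both N and weight point toward the centre: N + mg = mv_top²/r
N = m(v_top²/r − g) = 0.0388(7.4164/0.506 − 9.81) = 0.1881 N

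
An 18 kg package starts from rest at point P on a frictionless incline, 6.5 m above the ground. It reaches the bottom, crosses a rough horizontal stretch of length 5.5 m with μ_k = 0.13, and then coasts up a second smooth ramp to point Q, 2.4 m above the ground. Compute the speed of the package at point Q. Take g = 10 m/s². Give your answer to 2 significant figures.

Energy at P: mgh₁ = (18)(10)(6.5) = 1170.0 J
Friction loss: W_f = μ_k mg d = 128.7 J
At Q: ½mv² + mgh₂ = mgh₁ − W_f
½mv² = 1170.0 − 128.7 − 432.00 = 609.30 J
v = √(2 × 609.30/18) = 8.228 m/s

v = 8.2 m/s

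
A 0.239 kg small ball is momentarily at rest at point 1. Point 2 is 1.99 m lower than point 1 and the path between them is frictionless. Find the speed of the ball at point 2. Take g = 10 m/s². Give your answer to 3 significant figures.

v = 6.31 m/s

By conservation of mechanical energy, mgh = ½mv²
v = √(2gh) = √(2 × 10 × 1.99) = √39.800 = 6.309 m/s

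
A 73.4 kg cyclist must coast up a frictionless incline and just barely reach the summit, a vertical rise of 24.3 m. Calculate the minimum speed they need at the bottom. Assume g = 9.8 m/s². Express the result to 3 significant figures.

At the top they are momentarily at rest, so all KE converts to PE: ½mv² = mgh
v = √(2gh) = √(2 × 9.8 × 24.3) = 21.82 m/s

v = 21.8 m/s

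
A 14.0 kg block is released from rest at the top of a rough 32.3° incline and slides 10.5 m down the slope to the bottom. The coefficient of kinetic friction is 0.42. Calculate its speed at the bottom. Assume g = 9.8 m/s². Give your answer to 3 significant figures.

Energy: mgh = ½mv² + W_f, with h = L sinθ and W_f = μ_k (mg cosθ) L
mgh = mgL sinθ = (14.0)(9.8)(10.5)sin32.3° = 769.79 J
W_f = μ_k mg cosθ · L = (0.42)(14.0)(9.8)cos32.3°·10.5 = 511.4 J
½mv² = 769.79 − 511.4 = 258.36 J
v = √(2 × 258.36/14.0) = 6.075 m/s

v = 6.08 m/s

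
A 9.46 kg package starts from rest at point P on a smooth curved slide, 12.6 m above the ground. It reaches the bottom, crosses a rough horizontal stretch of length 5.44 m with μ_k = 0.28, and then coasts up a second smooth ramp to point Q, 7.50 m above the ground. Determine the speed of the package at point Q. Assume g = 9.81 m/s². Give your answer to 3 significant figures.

Energy at P: mgh₁ = (9.46)(9.81)(12.6) = 1169.3 J
Friction loss: W_f = μ_k mg d = 141.4 J
At Q: ½mv² + mgh₂ = mgh₁ − W_f
½mv² = 1169.3 − 141.4 − 696.02 = 331.94 J
v = √(2 × 331.94/9.46) = 8.377 m/s

v = 8.38 m/s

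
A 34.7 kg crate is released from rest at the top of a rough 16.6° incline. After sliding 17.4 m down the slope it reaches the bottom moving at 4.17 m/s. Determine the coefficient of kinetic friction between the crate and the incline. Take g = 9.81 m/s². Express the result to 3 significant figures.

μ_k = 0.245

mgh = ½mv² + μ_k (mg cosθ) L, with h = L sinθ
mgL sinθ = 1692.2 J; ½mv² = 301.70 J
W_f = 1692.2 − 301.70 = 1390 J
μ_k = W_f/(mg cosθ · L) = 1390/(326.2 × 17.4) = 0.2450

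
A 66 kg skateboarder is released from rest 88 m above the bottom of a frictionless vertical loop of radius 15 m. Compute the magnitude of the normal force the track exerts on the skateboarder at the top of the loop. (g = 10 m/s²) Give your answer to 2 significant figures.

N = 4400 N

Energy from release to top (height 2r): mgh = ½mv_top² + mg(2r)
v_top² = 2g(h − 2r) = 2(10)(88 − 30.00) = 1160.0 m²/s²
At the top, both N and weight point toward the centre: N + mg = mv_top²/r
N = m(v_top²/r − g) = 66(1160.0/15 − 10) = 4444 N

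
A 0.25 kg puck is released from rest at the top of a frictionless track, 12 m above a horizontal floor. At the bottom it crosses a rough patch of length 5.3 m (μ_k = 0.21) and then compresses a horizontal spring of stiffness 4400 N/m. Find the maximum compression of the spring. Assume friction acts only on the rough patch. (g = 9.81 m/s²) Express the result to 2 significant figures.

Initial energy: E₁ = mgh = (0.25)(9.81)(12) = 29.430 J
Friction removes W_f = μ_k mg d = (0.21)(0.25)(9.81)(5.3) = 2.730 J
Energy reaching the spring: E = 29.430 − 2.730 = 26.700 J
At max compression ½kx² = E ⇒ x = √(2E/k) = √(2 × 26.700/4400) = 0.1102 m

x = 0.11 m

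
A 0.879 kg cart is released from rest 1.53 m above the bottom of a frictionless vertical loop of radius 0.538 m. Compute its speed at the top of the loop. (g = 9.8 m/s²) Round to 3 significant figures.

Energy conservation: mgh = ½mv_top² + mg(2r)
v_top² = 2g(h − 2r) = 2(9.8)(1.53 − 1.076) = 8.898
v_top = 2.983 m/s

v = 2.98 m/s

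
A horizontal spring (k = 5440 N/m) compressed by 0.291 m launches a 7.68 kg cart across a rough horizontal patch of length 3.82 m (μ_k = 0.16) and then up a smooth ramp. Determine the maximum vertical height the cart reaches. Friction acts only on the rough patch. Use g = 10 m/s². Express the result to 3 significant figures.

h = 2.39 m

Spring energy: E₀ = ½kx² = ½(5440)(0.291)² = 230.33 J
Friction: W_f = μ_k mg d = (0.16)(7.68)(10)(3.82) = 46.94 J
Energy at base of ramp: E = 230.33 − 46.94 = 183.39 J
At max height all remaining energy is PE: mgh = E ⇒ h = E/(mg) = 183.39/(7.68 × 10) = 2.388 m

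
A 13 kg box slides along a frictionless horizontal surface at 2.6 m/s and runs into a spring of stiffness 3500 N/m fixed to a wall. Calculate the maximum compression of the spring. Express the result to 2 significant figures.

x = 0.16 m

All KE is stored as spring PE at maximum compression: ½mv² = ½kx²
x = v√(m/k) = 2.6 × √(13/3500) = 0.1585 m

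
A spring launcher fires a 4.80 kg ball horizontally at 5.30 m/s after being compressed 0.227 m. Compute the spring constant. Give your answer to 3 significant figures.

k = 2620 N/m

½kx² = ½mv²
k = mv²/x² = (4.80)(5.30)²/(0.227)² = 2617 N/m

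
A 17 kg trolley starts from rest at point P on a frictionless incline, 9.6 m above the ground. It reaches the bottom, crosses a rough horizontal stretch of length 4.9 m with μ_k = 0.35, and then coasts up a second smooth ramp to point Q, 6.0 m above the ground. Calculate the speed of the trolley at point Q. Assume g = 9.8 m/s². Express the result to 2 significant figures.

v = 6.1 m/s

Energy at P: mgh₁ = (17)(9.8)(9.6) = 1599.4 J
Friction loss: W_f = μ_k mg d = 285.7 J
At Q: ½mv² + mgh₂ = mgh₁ − W_f
½mv² = 1599.4 − 285.7 − 999.60 = 314.04 J
v = √(2 × 314.04/17) = 6.078 m/s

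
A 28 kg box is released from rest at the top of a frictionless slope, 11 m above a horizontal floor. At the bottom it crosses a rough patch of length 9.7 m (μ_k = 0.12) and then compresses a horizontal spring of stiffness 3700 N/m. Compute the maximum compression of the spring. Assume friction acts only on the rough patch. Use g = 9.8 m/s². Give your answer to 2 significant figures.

Initial energy: E₁ = mgh = (28)(9.8)(11) = 3018.4 J
Friction removes W_f = μ_k mg d = (0.12)(28)(9.8)(9.7) = 319.4 J
Energy reaching the spring: E = 3018.4 − 319.4 = 2699.0 J
At max compression ½kx² = E ⇒ x = √(2E/k) = √(2 × 2699.0/3700) = 1.208 m

x = 1.2 m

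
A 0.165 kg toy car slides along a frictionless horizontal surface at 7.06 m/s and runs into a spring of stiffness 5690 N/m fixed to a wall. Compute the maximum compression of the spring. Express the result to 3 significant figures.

Conservation of energy between contact and max compression: ½mv² = ½kx²
x = v√(m/k) = 7.06 × √(0.165/5690) = 0.03802 m

x = 0.0380 m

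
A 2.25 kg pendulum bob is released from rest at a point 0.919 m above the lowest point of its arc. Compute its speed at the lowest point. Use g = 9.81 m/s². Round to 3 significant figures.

Mechanical energy is conserved (no friction): mgh = ½mv²
v = √(2gh) = √(2 × 9.81 × 0.919) = √18.031 = 4.246 m/s

v = 4.25 m/s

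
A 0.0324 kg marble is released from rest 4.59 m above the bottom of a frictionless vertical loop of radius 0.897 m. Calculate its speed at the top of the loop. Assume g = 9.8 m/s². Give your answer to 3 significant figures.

v = 7.40 m/s

Energy conservation: mgh = ½mv_top² + mg(2r)
v_top² = 2g(h − 2r) = 2(9.8)(4.59 − 1.794) = 54.80
v_top = 7.403 m/s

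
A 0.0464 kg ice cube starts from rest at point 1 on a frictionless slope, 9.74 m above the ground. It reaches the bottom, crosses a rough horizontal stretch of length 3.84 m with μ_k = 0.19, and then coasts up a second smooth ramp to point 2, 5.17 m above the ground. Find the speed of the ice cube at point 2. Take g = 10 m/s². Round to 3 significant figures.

Energy at 1: mgh₁ = (0.0464)(10)(9.74) = 4.5194 J
Friction loss: W_f = μ_k mg d = 0.3385 J
At 2: ½mv² + mgh₂ = mgh₁ − W_f
½mv² = 4.5194 − 0.3385 − 2.3989 = 1.7819 J
v = √(2 × 1.7819/0.0464) = 8.764 m/s

v = 8.76 m/s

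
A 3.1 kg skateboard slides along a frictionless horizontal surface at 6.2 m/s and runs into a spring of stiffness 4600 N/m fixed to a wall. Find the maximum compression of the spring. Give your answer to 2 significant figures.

All KE is stored as spring PE at maximum compression: ½mv² = ½kx²
x = v√(m/k) = 6.2 × √(3.1/4600) = 0.1610 m

x = 0.16 m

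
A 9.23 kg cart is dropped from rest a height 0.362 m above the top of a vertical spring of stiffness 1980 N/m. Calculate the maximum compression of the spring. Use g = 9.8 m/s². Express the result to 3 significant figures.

Measuring PE from the top of the relaxed spring, at max compression the cart has dropped H + x with zero KE, so:
mg(H + x) = ½kx²
½(1980)x² − (9.23)(9.8)x − (9.23)(9.8)(0.362) = 0
990.0x² − 90.45x − 32.74 = 0
x = [90.45 + √(8182 + 129668)]/(2 × 990.0) = 0.2332 m

x = 0.233 m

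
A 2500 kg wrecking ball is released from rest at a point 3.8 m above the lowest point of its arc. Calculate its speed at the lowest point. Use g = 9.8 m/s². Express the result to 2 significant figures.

By conservation of mechanical energy, mgh = ½mv²
The mass cancels from both sides.
v = √(2gh) = √(2 × 9.8 × 3.8) = √74.480 = 8.630 m/s

v = 8.6 m/s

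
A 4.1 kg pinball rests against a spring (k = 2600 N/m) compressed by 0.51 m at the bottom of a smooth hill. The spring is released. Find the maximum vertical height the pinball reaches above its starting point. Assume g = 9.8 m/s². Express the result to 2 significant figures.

All spring PE becomes gravitational PE at the highest point: ½kx² = mgh
h = kx²/(2mg) = (2600)(0.51)²/(2 × 4.1 × 9.8) = 8.415 m

h = 8.4 m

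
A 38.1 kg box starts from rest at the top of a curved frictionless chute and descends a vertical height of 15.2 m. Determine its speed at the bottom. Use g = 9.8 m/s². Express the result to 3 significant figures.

v = 17.3 m/s

Energy conservation between the two points: mgh = ½mv²
The mass cancels from both sides.
v = √(2gh) = √(2 × 9.8 × 15.2) = √297.92 = 17.26 m/s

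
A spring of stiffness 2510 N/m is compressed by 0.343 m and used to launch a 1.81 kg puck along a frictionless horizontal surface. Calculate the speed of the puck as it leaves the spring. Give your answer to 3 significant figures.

Spring PE converts entirely to kinetic energy: ½kx² = ½mv²
v = x√(k/m) = 0.343 × √(2510/1.81) = 12.77 m/s

v = 12.8 m/s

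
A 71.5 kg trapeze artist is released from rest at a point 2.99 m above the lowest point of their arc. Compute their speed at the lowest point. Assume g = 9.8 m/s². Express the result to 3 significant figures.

Mechanical energy is conserved (no friction): mgh = ½mv²
The mass cancels from both sides.
v = √(2gh) = √(2 × 9.8 × 2.99) = √58.604 = 7.655 m/s

v = 7.66 m/s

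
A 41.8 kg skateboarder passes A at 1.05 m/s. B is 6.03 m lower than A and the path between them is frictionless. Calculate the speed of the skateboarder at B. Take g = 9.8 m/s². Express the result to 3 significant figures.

v = 10.9 m/s

Equating total energy at the two states: ½mv₀² + mgh = ½mv²
v² = v₀² + 2gh = (1.05)² + 2(9.8)(6.03) = 119.29
v = √119.29 = 10.92 m/s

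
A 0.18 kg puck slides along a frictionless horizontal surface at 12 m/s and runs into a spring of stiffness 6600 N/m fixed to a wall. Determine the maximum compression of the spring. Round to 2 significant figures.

At max compression the puck is momentarily at rest: ½mv² = ½kx²
x = v√(m/k) = 12 × √(0.18/6600) = 0.06267 m

x = 0.063 m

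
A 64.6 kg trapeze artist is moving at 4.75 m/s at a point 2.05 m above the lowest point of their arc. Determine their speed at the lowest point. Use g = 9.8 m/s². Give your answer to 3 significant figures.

By conservation of mechanical energy, ½mv₀² + mgh = ½mv²
v² = v₀² + 2gh = (4.75)² + 2(9.8)(2.05) = 62.742
v = √62.742 = 7.921 m/s

v = 7.92 m/s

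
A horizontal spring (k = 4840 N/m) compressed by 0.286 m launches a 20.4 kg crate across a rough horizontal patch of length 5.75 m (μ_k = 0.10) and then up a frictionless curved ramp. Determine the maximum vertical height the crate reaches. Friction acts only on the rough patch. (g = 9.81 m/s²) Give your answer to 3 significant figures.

h = 0.414 m

Spring energy: E₀ = ½kx² = ½(4840)(0.286)² = 197.95 J
Friction: W_f = μ_k mg d = (0.10)(20.4)(9.81)(5.75) = 115.1 J
Energy at base of ramp: E = 197.95 − 115.1 = 82.875 J
At max height all remaining energy is PE: mgh = E ⇒ h = E/(mg) = 82.875/(20.4 × 9.81) = 0.4141 m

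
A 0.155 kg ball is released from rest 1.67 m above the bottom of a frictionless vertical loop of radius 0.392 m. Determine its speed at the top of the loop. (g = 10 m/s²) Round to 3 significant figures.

Energy conservation: mgh = ½mv_top² + mg(2r)
v_top² = 2g(h − 2r) = 2(10)(1.67 − 0.7840) = 17.72
v_top = 4.210 m/s

v = 4.21 m/s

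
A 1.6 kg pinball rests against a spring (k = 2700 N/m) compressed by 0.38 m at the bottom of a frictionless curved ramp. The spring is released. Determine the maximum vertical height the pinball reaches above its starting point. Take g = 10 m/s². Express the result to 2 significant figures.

h = 12 m

All spring PE becomes gravitational PE at the highest point: ½kx² = mgh
h = kx²/(2mg) = (2700)(0.38)²/(2 × 1.6 × 10) = 12.18 m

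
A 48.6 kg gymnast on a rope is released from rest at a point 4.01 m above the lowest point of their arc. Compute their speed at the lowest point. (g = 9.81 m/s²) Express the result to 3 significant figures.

v = 8.87 m/s

Energy conservation between the two points: mgh = ½mv²
v = √(2gh) = √(2 × 9.81 × 4.01) = √78.676 = 8.870 m/s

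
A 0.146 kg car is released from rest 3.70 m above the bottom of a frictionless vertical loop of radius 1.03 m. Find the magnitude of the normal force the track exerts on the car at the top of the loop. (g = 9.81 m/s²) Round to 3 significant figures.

N = 3.13 N

Energy from release to top (height 2r): mgh = ½mv_top² + mg(2r)
v_top² = 2g(h − 2r) = 2(9.81)(3.70 − 2.060) = 32.177 m²/s²
At the top, both N and weight point toward the centre: N + mg = mv_top²/r
N = m(v_top²/r − g) = 0.146(32.177/1.03 − 9.81) = 3.129 N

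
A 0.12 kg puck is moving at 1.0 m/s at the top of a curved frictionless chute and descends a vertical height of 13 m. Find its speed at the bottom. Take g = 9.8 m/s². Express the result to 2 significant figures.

v = 16 m/s

Equating total energy at the two states: ½mv₀² + mgh = ½mv²
The mass cancels from both sides.
v² = v₀² + 2gh = (1.0)² + 2(9.8)(13) = 255.80
v = √255.80 = 15.99 m/s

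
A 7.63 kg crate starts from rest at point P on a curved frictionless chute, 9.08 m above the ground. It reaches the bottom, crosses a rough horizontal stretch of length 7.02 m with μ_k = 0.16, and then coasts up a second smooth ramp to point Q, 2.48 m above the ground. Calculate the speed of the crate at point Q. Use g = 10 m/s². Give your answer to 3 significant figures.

v = 10.5 m/s

Energy at P: mgh₁ = (7.63)(10)(9.08) = 692.80 J
Friction loss: W_f = μ_k mg d = 85.70 J
At Q: ½mv² + mgh₂ = mgh₁ − W_f
½mv² = 692.80 − 85.70 − 189.22 = 417.88 J
v = √(2 × 417.88/7.63) = 10.47 m/s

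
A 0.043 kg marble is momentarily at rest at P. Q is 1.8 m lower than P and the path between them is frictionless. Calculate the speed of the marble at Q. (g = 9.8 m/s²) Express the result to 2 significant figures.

v = 5.9 m/s

By conservation of mechanical energy, mgh = ½mv²
The mass cancels from both sides.
v = √(2gh) = √(2 × 9.8 × 1.8) = √35.280 = 5.940 m/s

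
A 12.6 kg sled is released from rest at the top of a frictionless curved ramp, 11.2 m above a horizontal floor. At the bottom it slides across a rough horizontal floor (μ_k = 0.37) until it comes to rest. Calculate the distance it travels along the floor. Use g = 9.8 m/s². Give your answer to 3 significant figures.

Applying the work–energy principle:
At rest all PE has been dissipated by friction: mgh = μ_k m g d
d = h/μ_k = 11.2/0.37 = 30.27 m

d = 30.3 m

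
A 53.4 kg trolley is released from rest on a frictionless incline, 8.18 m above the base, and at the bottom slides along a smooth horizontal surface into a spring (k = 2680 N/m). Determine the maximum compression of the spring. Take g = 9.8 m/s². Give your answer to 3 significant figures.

Gravitational PE at the top equals spring PE at max compression: mgh = ½kx²
x = √(2mgh/k) = √(2 × 53.4 × 9.8 × 8.18 / 2680) = 1.787 m

x = 1.79 m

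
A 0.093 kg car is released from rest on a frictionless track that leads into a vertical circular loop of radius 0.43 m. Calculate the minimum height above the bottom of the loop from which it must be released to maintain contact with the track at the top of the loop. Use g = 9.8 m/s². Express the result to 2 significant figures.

h = 1.1 m

At the top, for minimum speed gravity alone supplies the centripetal force: mg = mv_top²/r ⇒ v_top² = gr = 4.214 m²/s²
Energy conservation from release height h to the top (height 2r): mgh = ½mv_top² + mg(2r)
h = v_top²/(2g) + 2r = r/2 + 2r = 5r/2 = 1.075 m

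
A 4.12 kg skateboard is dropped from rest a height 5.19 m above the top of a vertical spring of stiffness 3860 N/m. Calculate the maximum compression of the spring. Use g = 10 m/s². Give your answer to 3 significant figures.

Let x be the compression. The total drop is H + x, and the skateboard is instantaneously at rest at max compression, so energy conservation gives:
mg(H + x) = ½kx²
½(3860)x² − (4.12)(10)x − (4.12)(10)(5.19) = 0
1930x² − 41.20x − 213.8 = 0
x = [41.20 + √(1697 + 1.6508e+06)]/(2 × 1930) = 0.3437 m

x = 0.344 m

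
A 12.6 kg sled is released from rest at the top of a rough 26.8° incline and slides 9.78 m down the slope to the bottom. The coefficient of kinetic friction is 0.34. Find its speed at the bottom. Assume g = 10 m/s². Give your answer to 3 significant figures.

Energy: mgh = ½mv² + W_f, with h = L sinθ and W_f = μ_k (mg cosθ) L
mgh = mgL sinθ = (12.6)(10)(9.78)sin26.8° = 555.61 J
W_f = μ_k mg cosθ · L = (0.34)(12.6)(10)cos26.8°·9.78 = 374.0 J
½mv² = 555.61 − 374.0 = 181.64 J
v = √(2 × 181.64/12.6) = 5.369 m/s

v = 5.37 m/s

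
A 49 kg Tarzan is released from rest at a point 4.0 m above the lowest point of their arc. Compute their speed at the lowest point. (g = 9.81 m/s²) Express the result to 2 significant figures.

By conservation of mechanical energy, mgh = ½mv²
v = √(2gh) = √(2 × 9.81 × 4.0) = √78.480 = 8.859 m/s

v = 8.9 m/s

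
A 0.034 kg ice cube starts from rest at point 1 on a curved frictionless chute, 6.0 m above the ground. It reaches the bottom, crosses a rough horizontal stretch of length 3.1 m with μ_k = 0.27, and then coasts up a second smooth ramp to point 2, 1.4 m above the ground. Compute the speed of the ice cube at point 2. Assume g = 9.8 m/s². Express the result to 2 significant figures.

v = 8.6 m/s

Energy at 1: mgh₁ = (0.034)(9.8)(6.0) = 1.9992 J
Friction loss: W_f = μ_k mg d = 0.2789 J
At 2: ½mv² + mgh₂ = mgh₁ − W_f
½mv² = 1.9992 − 0.2789 − 0.46648 = 1.2538 J
v = √(2 × 1.2538/0.034) = 8.588 m/s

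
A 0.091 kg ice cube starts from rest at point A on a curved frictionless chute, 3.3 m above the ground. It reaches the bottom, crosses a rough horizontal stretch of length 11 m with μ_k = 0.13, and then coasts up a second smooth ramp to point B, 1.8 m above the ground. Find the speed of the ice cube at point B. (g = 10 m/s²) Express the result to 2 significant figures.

Energy at A: mgh₁ = (0.091)(10)(3.3) = 3.0030 J
Friction loss: W_f = μ_k mg d = 1.301 J
At B: ½mv² + mgh₂ = mgh₁ − W_f
½mv² = 3.0030 − 1.301 − 1.6380 = 0.063700 J
v = √(2 × 0.063700/0.091) = 1.183 m/s

v = 1.2 m/s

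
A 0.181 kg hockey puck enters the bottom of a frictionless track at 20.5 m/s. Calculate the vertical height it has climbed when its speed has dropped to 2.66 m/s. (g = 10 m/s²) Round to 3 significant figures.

Energy balance between the two points: ½mv₁² = ½mv₂² + mgh
h = (v₁² − v₂²)/(2g) = (20.5² − 2.66²)/(2 × 10) = 20.66 m

h = 20.7 m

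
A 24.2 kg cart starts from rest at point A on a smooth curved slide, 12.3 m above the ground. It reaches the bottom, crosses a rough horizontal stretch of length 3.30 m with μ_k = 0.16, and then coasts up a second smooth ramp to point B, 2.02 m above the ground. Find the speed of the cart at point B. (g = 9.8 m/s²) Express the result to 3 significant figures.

v = 13.8 m/s

Energy at A: mgh₁ = (24.2)(9.8)(12.3) = 2917.1 J
Friction loss: W_f = μ_k mg d = 125.2 J
At B: ½mv² + mgh₂ = mgh₁ − W_f
½mv² = 2917.1 − 125.2 − 479.06 = 2312.8 J
v = √(2 × 2312.8/24.2) = 13.83 m/s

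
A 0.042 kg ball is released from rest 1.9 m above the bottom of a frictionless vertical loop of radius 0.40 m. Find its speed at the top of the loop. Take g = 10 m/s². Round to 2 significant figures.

Energy conservation: mgh = ½mv_top² + mg(2r)
v_top² = 2g(h − 2r) = 2(10)(1.9 − 0.8000) = 22.00
v_top = 4.690 m/s

v = 4.7 m/s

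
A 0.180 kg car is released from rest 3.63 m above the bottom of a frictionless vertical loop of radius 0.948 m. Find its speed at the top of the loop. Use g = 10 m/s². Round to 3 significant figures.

v = 5.89 m/s

Energy conservation: mgh = ½mv_top² + mg(2r)
v_top² = 2g(h − 2r) = 2(10)(3.63 − 1.896) = 34.68
v_top = 5.889 m/s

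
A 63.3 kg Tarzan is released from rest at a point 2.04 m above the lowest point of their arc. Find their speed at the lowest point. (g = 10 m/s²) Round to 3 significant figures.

v = 6.39 m/s

Energy conservation between the two points: mgh = ½mv²
v = √(2gh) = √(2 × 10 × 2.04) = √40.800 = 6.387 m/s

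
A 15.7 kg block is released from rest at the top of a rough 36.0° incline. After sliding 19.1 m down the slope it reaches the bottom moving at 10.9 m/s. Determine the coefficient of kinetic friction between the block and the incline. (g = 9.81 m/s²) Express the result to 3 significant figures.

The energy dissipated by friction is the PE lost minus the KE gained:
mgL sinθ = 1729.1 J; ½mv² = 932.66 J
W_f = 1729.1 − 932.66 = 796.4 J
μ_k = W_f/(mg cosθ · L) = 796.4/(124.6 × 19.1) = 0.3347

μ_k = 0.335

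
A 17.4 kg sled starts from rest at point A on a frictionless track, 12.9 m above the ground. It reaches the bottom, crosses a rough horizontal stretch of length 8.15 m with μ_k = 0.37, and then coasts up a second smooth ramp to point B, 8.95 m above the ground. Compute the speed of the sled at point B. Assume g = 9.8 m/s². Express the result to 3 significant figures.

Energy at A: mgh₁ = (17.4)(9.8)(12.9) = 2199.7 J
Friction loss: W_f = μ_k mg d = 514.2 J
At B: ½mv² + mgh₂ = mgh₁ − W_f
½mv² = 2199.7 − 514.2 − 1526.2 = 159.35 J
v = √(2 × 159.35/17.4) = 4.280 m/s

v = 4.28 m/s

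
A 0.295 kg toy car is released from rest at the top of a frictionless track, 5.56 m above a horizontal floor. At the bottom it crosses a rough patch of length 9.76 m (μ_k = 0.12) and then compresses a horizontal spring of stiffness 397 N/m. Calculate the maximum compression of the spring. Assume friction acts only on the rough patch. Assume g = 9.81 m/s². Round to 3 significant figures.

x = 0.253 m

Initial energy: E₁ = mgh = (0.295)(9.81)(5.56) = 16.090 J
Friction removes W_f = μ_k mg d = (0.12)(0.295)(9.81)(9.76) = 3.389 J
Energy reaching the spring: E = 16.090 − 3.389 = 12.701 J
At max compression ½kx² = E ⇒ x = √(2E/k) = √(2 × 12.701/397) = 0.2530 m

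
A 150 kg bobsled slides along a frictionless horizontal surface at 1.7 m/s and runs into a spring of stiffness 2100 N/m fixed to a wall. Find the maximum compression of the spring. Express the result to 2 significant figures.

x = 0.45 m

Conservation of energy between contact and max compression: ½mv² = ½kx²
x = v√(m/k) = 1.7 × √(150/2100) = 0.4543 m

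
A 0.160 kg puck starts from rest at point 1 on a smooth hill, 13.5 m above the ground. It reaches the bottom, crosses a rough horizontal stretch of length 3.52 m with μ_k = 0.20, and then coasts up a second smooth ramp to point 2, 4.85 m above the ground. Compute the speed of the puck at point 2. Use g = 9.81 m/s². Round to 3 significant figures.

Energy at 1: mgh₁ = (0.160)(9.81)(13.5) = 21.190 J
Friction loss: W_f = μ_k mg d = 1.105 J
At 2: ½mv² + mgh₂ = mgh₁ − W_f
½mv² = 21.190 − 1.105 − 7.6126 = 12.472 J
v = √(2 × 12.472/0.160) = 12.49 m/s

v = 12.5 m/s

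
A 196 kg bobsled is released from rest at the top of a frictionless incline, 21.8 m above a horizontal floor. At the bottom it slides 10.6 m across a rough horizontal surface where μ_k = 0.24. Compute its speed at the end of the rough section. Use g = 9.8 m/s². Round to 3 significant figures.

v = 19.4 m/s

Energy at the top = energy at the end + work done against friction:
mgh = ½mv² + μ_k m g d
W_f = μ_k mg d = (0.24)(196)(9.8)(10.6) = 4887 J
½mv² = mgh − W_f = 41873 − 4887 = 36987 J
v = √(2 × 36987/196) = 19.43 m/s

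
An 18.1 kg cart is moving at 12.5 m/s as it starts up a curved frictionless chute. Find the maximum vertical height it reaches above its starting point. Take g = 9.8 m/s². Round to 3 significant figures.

h = 7.97 m

By energy conservation, ½mv² = mgh
h = v²/(2g) = 12.5²/(2 × 9.8) = 7.972 m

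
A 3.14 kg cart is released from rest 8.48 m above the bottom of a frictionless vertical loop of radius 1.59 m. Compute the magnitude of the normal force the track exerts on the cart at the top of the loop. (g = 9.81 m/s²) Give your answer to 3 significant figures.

Energy from release to top (height 2r): mgh = ½mv_top² + mg(2r)
v_top² = 2g(h − 2r) = 2(9.81)(8.48 − 3.180) = 103.99 m²/s²
At the top, both N and weight point toward the centre: N + mg = mv_top²/r
N = m(v_top²/r − g) = 3.14(103.99/1.59 − 9.81) = 174.6 N

N = 175 N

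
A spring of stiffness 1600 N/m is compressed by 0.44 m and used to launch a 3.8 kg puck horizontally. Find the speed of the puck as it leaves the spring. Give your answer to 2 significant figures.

Conservation of energy: ½kx² = ½mv²
v = x√(k/m) = 0.44 × √(1600/3.8) = 9.029 m/s

v = 9.0 m/s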